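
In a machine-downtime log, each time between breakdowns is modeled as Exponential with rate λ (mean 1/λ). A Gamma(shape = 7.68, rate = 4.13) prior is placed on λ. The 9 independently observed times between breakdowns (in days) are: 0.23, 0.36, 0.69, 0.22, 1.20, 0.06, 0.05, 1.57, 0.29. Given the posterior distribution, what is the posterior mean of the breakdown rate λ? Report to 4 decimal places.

With a Gamma(shape α, rate β) prior on the exponential rate λ, the posterior after n observations with total T = Σxᵢ is Gamma(α+n, β+T).
Sum of observations T = 4.67 days; n = 9.
Posterior: Gamma(7.68+9, 4.13+4.67) = Gamma(16.68, 8.80).
Posterior mean of λ = α/β = 16.68/8.80 = 1.8955.

1.8955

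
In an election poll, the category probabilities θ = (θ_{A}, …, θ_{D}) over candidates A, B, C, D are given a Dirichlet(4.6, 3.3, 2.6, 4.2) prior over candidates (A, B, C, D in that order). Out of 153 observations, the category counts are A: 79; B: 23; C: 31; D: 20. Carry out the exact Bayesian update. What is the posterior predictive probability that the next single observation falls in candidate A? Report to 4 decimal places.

0.4985

The Dirichlet prior is conjugate to the Multinomial likelihood: each posterior αⱼ = prior αⱼ + observed count nⱼ.
Posterior concentration: (83.6, 26.3, 33.6, 24.2), total = 167.7.
P(next = A | data) = α_{A}/Σα = 0.4985.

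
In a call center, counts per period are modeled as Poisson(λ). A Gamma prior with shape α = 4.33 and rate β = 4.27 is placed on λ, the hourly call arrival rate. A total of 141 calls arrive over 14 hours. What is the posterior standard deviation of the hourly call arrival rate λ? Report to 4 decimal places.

With a Gamma(shape α, rate β) prior, the Poisson likelihood is conjugate: the posterior is Gamma(α + ΣXᵢ, β + n).
Posterior: Gamma(α+S, β+n) = Gamma(4.33+141, 4.27+14) = Gamma(145.33, 18.27).
SD = √α/β = √145.33/18.27 = 0.6598.

0.6598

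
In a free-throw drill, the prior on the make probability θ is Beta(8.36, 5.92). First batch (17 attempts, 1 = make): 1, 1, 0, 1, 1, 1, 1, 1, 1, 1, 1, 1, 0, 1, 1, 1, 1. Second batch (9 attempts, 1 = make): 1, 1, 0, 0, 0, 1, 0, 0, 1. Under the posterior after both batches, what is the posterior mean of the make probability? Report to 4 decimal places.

The Beta prior is conjugate to a Binomial/Bernoulli likelihood; the update adds successes to α and failures to β.
After batch 1: Beta(8.36+15, 5.92+2) = Beta(23.36, 7.92).
After batch 2: Beta(23.36+4, 7.92+5) = Beta(27.36, 12.92).
Posterior mean = α/(α+β) = 27.36/40.28 = 0.6792.

0.6792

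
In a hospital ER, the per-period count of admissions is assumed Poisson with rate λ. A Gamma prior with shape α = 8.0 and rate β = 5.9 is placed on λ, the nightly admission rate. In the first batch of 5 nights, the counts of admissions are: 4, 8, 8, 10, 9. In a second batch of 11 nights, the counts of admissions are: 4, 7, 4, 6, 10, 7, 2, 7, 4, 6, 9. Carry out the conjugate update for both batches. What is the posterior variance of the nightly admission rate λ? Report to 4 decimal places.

With a Gamma(shape α, rate β) prior, the Poisson likelihood is conjugate: the posterior is Gamma(α + ΣXᵢ, β + n).
Batch 1: sum of counts S = 39 over n = 5 nights.
After batch 1: Gamma(α+S, β+n) = Gamma(8.0+39, 5.9+5) = Gamma(47.0, 10.9).
Batch 2: sum of counts S = 66 over n = 11 nights.
After batch 2: Gamma(α+S, β+n) = Gamma(47.0+66, 10.9+11) = Gamma(113.0, 21.9).
Var = α/β² = 113.0/21.9² = 0.2356.

0.2356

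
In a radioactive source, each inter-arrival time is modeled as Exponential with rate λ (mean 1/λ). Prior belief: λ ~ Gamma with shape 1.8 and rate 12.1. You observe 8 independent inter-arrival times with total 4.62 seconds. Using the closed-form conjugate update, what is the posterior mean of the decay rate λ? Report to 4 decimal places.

0.5861

With a Gamma(shape α, rate β) prior on the exponential rate λ, the posterior after n observations with total T = Σxᵢ is Gamma(α+n, β+T).
Posterior: Gamma(1.8+8, 12.1+4.62) = Gamma(9.8, 16.72).
Posterior mean of λ = α/β = 9.8/16.72 = 0.5861.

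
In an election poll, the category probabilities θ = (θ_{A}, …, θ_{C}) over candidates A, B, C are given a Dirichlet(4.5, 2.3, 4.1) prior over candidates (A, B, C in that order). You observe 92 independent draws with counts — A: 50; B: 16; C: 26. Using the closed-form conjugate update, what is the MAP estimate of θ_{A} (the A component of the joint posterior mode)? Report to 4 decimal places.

The Dirichlet prior is conjugate to the Multinomial likelihood: each posterior αⱼ = prior αⱼ + observed count nⱼ.
Posterior concentration: (54.5, 18.3, 30.1), total = 102.9.
Joint mode component: (α_{A}−1)/(Σα−K) = 53.5/99.9 = 0.5355.

0.5355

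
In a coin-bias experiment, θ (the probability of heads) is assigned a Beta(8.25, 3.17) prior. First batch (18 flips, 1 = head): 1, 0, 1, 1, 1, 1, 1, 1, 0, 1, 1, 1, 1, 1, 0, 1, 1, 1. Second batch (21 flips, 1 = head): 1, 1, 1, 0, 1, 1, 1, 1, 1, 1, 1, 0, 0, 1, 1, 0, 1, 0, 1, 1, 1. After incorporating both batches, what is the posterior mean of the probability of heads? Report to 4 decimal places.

0.7785

The Beta prior is conjugate to a Binomial/Bernoulli likelihood; the update adds successes to α and failures to β.
After batch 1: Beta(8.25+15, 3.17+3) = Beta(23.25, 6.17).
After batch 2: Beta(23.25+16, 6.17+5) = Beta(39.25, 11.17).
Posterior mean = α/(α+β) = 39.25/50.42 = 0.7785.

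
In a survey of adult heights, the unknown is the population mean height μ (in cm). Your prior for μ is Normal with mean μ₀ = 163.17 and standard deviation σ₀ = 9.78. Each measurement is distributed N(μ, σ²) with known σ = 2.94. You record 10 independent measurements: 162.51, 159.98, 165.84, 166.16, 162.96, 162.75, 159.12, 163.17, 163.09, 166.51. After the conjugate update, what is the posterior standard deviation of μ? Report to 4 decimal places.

For Normal data with known variance σ², a Normal(μ₀, σ₀²) prior on μ is conjugate. Posterior precision = 1/σ₀² + n/σ²; posterior mean is the precision-weighted average of μ₀ and x̄.
σ₀² = 9.78² = 95.6484, σ² = 2.94² = 8.6436; σ² + n·σ₀² = 8.6436 + 10·95.6484 = 965.1276.
Posterior precision = 1/σ₀² + n/σ² = 1/95.6484 + 10/8.6436 = (σ² + n·σ₀²)/(σ₀²σ²) = 965.1276/(95.6484·8.6436); posterior variance σₙ² = σ₀²σ²/(σ² + n·σ₀²) = 95.6484·8.6436/965.1276 = 0.856619.
Posterior SD = √σₙ² = √(95.6484·8.6436/965.1276) = 0.9255.

0.9255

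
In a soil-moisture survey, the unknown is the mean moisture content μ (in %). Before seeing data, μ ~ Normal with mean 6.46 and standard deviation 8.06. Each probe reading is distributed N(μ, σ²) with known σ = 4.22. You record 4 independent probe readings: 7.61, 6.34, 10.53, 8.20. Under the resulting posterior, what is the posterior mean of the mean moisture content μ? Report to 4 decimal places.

8.0603

For Normal data with known variance σ², a Normal(μ₀, σ₀²) prior on μ is conjugate. Posterior precision = 1/σ₀² + n/σ²; posterior mean is the precision-weighted average of μ₀ and x̄.
Σxᵢ = 7.61 + 6.34 + 10.53 + 8.20 = 32.68, so n·x̄ = 32.68.
σ₀² = 8.06² = 64.9636, σ² = 4.22² = 17.8084; σ² + n·σ₀² = 17.8084 + 4·64.9636 = 277.6628.
Posterior mean = (μ₀/σ₀² + n·x̄/σ²)/(1/σ₀² + n/σ²) = (σ²·μ₀ + σ₀²·n·x̄)/(σ² + n·σ₀²) = (17.8084·6.46 + 64.9636·32.68)/277.6628 = 2238.052712/277.6628 = 8.0603.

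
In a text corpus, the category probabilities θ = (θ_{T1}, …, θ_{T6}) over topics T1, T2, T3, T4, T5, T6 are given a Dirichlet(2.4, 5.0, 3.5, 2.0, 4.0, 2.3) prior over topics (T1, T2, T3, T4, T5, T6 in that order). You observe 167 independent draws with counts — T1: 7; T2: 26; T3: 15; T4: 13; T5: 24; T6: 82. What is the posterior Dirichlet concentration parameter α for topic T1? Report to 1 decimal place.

9.4

The Dirichlet prior is conjugate to the Multinomial likelihood: each posterior αⱼ = prior αⱼ + observed count nⱼ.
Posterior concentration: (9.4, 31.0, 18.5, 15.0, 28.0, 84.3), total = 186.2.
α_{T1} = 2.4 + 7 = 9.4.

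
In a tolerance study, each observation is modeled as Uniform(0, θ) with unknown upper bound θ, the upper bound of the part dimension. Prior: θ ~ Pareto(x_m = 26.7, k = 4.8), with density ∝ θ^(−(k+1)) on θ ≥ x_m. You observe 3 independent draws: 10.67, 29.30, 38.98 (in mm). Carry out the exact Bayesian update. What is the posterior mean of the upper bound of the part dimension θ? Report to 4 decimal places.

A Pareto(scale x_m, shape k) prior on the upper bound θ of Uniform(0, θ) is conjugate: posterior is Pareto(max(x_m, max xᵢ), k + n).
Sample maximum = 38.98; prior scale x_m = 26.7 → posterior scale = max = 38.98.
Posterior shape = 4.8 + 3 = 7.8.
E[θ|data] = k·x_m/(k−1) = 7.8·38.98/6.8 = 44.7124.

44.7124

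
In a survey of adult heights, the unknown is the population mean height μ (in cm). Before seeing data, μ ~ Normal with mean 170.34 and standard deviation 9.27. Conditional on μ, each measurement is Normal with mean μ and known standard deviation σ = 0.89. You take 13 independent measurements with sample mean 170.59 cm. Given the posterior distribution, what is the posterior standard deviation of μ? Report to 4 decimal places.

0.2468

For Normal data with known variance σ², a Normal(μ₀, σ₀²) prior on μ is conjugate. Posterior precision = 1/σ₀² + n/σ²; posterior mean is the precision-weighted average of μ₀ and x̄.
σ₀² = 9.27² = 85.9329, σ² = 0.89² = 0.7921; σ² + n·σ₀² = 0.7921 + 13·85.9329 = 1117.9198.
Posterior precision = 1/σ₀² + n/σ² = 1/85.9329 + 13/0.7921 = (σ² + n·σ₀²)/(σ₀²σ²) = 1117.9198/(85.9329·0.7921); posterior variance σₙ² = σ₀²σ²/(σ² + n·σ₀²) = 85.9329·0.7921/1117.9198 = 0.060888.
Posterior SD = √σₙ² = √(85.9329·0.7921/1117.9198) = 0.2468.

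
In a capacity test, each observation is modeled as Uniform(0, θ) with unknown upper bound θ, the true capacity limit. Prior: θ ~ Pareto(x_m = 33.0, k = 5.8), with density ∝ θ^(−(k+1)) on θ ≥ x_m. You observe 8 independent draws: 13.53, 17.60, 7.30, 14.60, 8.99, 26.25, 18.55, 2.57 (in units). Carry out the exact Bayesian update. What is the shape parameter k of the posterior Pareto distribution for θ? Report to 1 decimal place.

A Pareto(scale x_m, shape k) prior on the upper bound θ of Uniform(0, θ) is conjugate: posterior is Pareto(max(x_m, max xᵢ), k + n).
Sample maximum = 26.25; prior scale x_m = 33.0 → posterior scale = max = 33.00.
Posterior shape = 5.8 + 8 = 13.8.
Posterior shape k = 13.8.

13.8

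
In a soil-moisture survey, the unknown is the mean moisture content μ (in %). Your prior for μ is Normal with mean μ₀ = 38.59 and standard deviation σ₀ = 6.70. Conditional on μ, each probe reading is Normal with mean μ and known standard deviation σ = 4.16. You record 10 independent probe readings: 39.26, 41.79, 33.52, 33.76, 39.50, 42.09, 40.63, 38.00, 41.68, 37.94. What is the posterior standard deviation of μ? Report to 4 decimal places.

1.2909

For Normal data with known variance σ², a Normal(μ₀, σ₀²) prior on μ is conjugate. Posterior precision = 1/σ₀² + n/σ²; posterior mean is the precision-weighted average of μ₀ and x̄.
σ₀² = 6.70² = 44.89, σ² = 4.16² = 17.3056; σ² + n·σ₀² = 17.3056 + 10·44.89 = 466.2056.
Posterior precision = 1/σ₀² + n/σ² = 1/44.89 + 10/17.3056 = (σ² + n·σ₀²)/(σ₀²σ²) = 466.2056/(44.89·17.3056); posterior variance σₙ² = σ₀²σ²/(σ² + n·σ₀²) = 44.89·17.3056/466.2056 = 1.666321.
Posterior SD = √σₙ² = √(44.89·17.3056/466.2056) = 1.2909.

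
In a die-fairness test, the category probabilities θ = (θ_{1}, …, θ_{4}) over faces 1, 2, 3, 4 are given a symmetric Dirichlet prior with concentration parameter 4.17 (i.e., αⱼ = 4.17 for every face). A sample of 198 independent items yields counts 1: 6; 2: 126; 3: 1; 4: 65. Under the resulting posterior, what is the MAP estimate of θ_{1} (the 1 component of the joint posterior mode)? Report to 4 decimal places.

0.0435

The Dirichlet prior is conjugate to the Multinomial likelihood: each posterior αⱼ = prior αⱼ + observed count nⱼ.
Posterior concentration: (10.17, 130.17, 5.17, 69.17), total = 214.68.
Joint mode component: (α_{1}−1)/(Σα−K) = 9.17/210.68 = 0.0435.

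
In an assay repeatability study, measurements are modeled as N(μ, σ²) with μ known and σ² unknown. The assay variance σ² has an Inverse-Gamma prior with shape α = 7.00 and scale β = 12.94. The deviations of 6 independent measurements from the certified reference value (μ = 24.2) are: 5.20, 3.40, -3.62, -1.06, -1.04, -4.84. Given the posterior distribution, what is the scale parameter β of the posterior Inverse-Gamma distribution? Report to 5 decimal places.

51.60760

With known mean μ and an Inverse-Gamma(α, β) prior on σ², the Normal likelihood is conjugate: posterior is Inv-Gamma(α + n/2, β + Σ(xᵢ−μ)²/2).
Σ(xᵢ−μ)² = (5.20)² + (3.40)² + (-3.62)² + (-1.06)² + (-1.04)² + (-4.84)² = 77.3352.
Posterior: Inv-Gamma(7.00 + 6/2, 12.94 + 77.3352/2) = Inv-Gamma(10.00, 51.60760).
Posterior β = 51.60760.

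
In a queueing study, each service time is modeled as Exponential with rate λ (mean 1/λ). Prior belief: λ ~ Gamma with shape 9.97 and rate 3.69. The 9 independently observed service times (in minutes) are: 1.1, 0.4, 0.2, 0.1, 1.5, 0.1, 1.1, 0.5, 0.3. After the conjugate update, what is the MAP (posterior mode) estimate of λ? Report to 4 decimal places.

1.9989

With a Gamma(shape α, rate β) prior on the exponential rate λ, the posterior after n observations with total T = Σxᵢ is Gamma(α+n, β+T).
Sum of observations T = 5.3 minutes; n = 9.
Posterior: Gamma(9.97+9, 3.69+5.3) = Gamma(18.97, 8.99).
Mode = (α−1)/β = 1.9989.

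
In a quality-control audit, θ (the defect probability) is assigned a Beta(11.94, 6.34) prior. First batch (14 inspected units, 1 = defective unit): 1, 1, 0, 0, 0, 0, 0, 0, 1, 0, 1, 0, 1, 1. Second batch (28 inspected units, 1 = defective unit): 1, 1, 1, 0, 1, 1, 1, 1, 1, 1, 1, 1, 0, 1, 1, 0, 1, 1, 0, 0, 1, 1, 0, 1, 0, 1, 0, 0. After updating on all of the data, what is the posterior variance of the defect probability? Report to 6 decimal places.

0.003872

The Beta prior is conjugate to a Binomial/Bernoulli likelihood; the update adds successes to α and failures to β.
After batch 1: Beta(11.94+6, 6.34+8) = Beta(17.94, 14.34).
After batch 2: Beta(17.94+19, 14.34+9) = Beta(36.94, 23.34).
Var = αβ/((α+β)²(α+β+1)) = 36.94·23.34/(60.28²·61.28) = 0.003872.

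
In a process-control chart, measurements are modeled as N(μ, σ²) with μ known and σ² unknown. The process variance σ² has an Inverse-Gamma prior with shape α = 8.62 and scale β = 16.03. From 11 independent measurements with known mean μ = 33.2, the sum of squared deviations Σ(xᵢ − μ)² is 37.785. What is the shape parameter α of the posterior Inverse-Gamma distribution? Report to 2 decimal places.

With known mean μ and an Inverse-Gamma(α, β) prior on σ², the Normal likelihood is conjugate: posterior is Inv-Gamma(α + n/2, β + Σ(xᵢ−μ)²/2).
Posterior: Inv-Gamma(8.62 + 11/2, 16.03 + 37.785/2) = Inv-Gamma(14.12, 34.9225).
Posterior α = 14.12.

14.12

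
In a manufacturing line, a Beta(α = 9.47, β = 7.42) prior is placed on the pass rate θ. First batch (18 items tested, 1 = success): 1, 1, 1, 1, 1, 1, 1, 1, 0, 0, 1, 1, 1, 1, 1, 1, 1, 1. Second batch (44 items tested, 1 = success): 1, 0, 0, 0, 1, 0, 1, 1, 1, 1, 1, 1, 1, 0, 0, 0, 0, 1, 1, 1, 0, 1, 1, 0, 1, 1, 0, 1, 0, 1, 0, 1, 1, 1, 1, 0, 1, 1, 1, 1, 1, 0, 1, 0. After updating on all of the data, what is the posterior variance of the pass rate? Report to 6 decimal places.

0.002734

The Beta prior is conjugate to a Binomial/Bernoulli likelihood; the update adds successes to α and failures to β.
After batch 1: Beta(9.47+16, 7.42+2) = Beta(25.47, 9.42).
After batch 2: Beta(25.47+28, 9.42+16) = Beta(53.47, 25.42).
Var = αβ/((α+β)²(α+β+1)) = 53.47·25.42/(78.89²·79.89) = 0.002734.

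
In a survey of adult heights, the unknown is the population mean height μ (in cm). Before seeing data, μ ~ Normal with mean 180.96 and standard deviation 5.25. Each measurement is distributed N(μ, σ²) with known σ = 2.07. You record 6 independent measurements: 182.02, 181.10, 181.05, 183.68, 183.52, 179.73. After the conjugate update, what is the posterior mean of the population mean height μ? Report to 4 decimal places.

181.8275

For Normal data with known variance σ², a Normal(μ₀, σ₀²) prior on μ is conjugate. Posterior precision = 1/σ₀² + n/σ²; posterior mean is the precision-weighted average of μ₀ and x̄.
Σxᵢ = 182.02 + 181.10 + 181.05 + 183.68 + 183.52 + 179.73 = 1091.1, so n·x̄ = 1091.1.
σ₀² = 5.25² = 27.5625, σ² = 2.07² = 4.2849; σ² + n·σ₀² = 4.2849 + 6·27.5625 = 169.6599.
Posterior mean = (μ₀/σ₀² + n·x̄/σ²)/(1/σ₀² + n/σ²) = (σ²·μ₀ + σ₀²·n·x̄)/(σ² + n·σ₀²) = (4.2849·180.96 + 27.5625·1091.1)/169.6599 = 30848.839254/169.6599 = 181.8275.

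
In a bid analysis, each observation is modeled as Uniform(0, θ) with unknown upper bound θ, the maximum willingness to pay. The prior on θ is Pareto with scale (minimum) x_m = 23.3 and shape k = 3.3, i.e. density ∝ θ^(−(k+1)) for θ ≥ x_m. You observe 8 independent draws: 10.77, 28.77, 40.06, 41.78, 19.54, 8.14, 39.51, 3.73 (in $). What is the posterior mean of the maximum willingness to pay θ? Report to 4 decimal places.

A Pareto(scale x_m, shape k) prior on the upper bound θ of Uniform(0, θ) is conjugate: posterior is Pareto(max(x_m, max xᵢ), k + n).
Sample maximum = 41.78; prior scale x_m = 23.3 → posterior scale = max = 41.78.
Posterior shape = 3.3 + 8 = 11.3.
E[θ|data] = k·x_m/(k−1) = 11.3·41.78/10.3 = 45.8363.

45.8363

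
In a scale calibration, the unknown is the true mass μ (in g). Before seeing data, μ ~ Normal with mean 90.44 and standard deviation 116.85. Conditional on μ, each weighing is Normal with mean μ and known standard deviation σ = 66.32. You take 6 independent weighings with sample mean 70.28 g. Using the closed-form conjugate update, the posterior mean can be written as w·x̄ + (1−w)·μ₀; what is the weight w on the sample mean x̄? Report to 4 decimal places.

For Normal data with known variance σ², a Normal(μ₀, σ₀²) prior on μ is conjugate. Posterior precision = 1/σ₀² + n/σ²; posterior mean is the precision-weighted average of μ₀ and x̄.
σ₀² = 116.85² = 13653.9225, σ² = 66.32² = 4398.3424. Prior precision 1/σ₀² = 1/13653.9225; data precision n/σ² = 6/4398.3424.
w = (n/σ²)/(1/σ₀² + n/σ²) = n·σ₀²/(σ² + n·σ₀²) = 6·13653.9225/(4398.3424 + 6·13653.9225) = 81923.535/86321.8774 = 0.9490.

0.9490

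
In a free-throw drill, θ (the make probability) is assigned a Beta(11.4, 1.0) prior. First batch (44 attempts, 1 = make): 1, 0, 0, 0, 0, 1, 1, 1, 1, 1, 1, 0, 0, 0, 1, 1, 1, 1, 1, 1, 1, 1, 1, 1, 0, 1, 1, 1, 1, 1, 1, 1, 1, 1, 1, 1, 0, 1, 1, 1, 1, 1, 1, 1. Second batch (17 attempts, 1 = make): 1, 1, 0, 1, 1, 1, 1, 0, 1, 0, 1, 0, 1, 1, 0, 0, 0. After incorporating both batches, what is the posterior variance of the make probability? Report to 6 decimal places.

The Beta prior is conjugate to a Binomial/Bernoulli likelihood; the update adds successes to α and failures to β.
After batch 1: Beta(11.4+35, 1.0+9) = Beta(46.4, 10.0).
After batch 2: Beta(46.4+10, 10.0+7) = Beta(56.4, 17.0).
Var = αβ/((α+β)²(α+β+1)) = 56.4·17.0/(73.4²·74.4) = 0.002392.

0.002392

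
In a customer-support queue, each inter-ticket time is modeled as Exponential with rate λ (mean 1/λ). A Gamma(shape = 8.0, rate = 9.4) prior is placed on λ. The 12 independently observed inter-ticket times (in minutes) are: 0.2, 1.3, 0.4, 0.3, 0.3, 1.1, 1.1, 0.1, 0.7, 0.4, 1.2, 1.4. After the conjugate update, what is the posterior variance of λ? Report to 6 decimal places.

With a Gamma(shape α, rate β) prior on the exponential rate λ, the posterior after n observations with total T = Σxᵢ is Gamma(α+n, β+T).
Sum of observations T = 8.5 minutes; n = 12.
Posterior: Gamma(8.0+12, 9.4+8.5) = Gamma(20.0, 17.9).
Var = α/β² = 0.062420.

0.062420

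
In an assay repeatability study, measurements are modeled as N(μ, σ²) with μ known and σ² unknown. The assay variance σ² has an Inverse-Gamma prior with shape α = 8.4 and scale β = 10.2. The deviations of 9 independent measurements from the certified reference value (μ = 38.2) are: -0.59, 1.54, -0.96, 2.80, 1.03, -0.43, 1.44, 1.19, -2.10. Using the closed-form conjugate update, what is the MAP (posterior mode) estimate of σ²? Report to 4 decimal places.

With known mean μ and an Inverse-Gamma(α, β) prior on σ², the Normal likelihood is conjugate: posterior is Inv-Gamma(α + n/2, β + Σ(xᵢ−μ)²/2).
Σ(xᵢ−μ)² = (-0.59)² + (1.54)² + (-0.96)² + (2.80)² + (1.03)² + (-0.43)² + (1.44)² + (1.19)² + (-2.10)² = 20.6268.
Posterior: Inv-Gamma(8.4 + 9/2, 10.2 + 20.6268/2) = Inv-Gamma(12.90, 20.51340).
Mode = β/(α+1) = 20.51340/13.90 = 1.4758.

1.4758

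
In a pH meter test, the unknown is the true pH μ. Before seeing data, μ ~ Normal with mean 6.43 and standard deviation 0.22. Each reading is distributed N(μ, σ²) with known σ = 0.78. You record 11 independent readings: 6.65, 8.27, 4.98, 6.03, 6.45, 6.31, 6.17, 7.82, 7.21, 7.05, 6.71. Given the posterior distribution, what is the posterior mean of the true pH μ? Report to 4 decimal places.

For Normal data with known variance σ², a Normal(μ₀, σ₀²) prior on μ is conjugate. Posterior precision = 1/σ₀² + n/σ²; posterior mean is the precision-weighted average of μ₀ and x̄.
Σxᵢ = 6.65 + 8.27 + 4.98 + 6.03 + 6.45 + 6.31 + 6.17 + 7.82 + 7.21 + 7.05 + 6.71 = 73.65, so n·x̄ = 73.65.
σ₀² = 0.22² = 0.0484, σ² = 0.78² = 0.6084; σ² + n·σ₀² = 0.6084 + 11·0.0484 = 1.1408.
Posterior mean = (μ₀/σ₀² + n·x̄/σ²)/(1/σ₀² + n/σ²) = (σ²·μ₀ + σ₀²·n·x̄)/(σ² + n·σ₀²) = (0.6084·6.43 + 0.0484·73.65)/1.1408 = 7.476672/1.1408 = 6.5539.

6.5539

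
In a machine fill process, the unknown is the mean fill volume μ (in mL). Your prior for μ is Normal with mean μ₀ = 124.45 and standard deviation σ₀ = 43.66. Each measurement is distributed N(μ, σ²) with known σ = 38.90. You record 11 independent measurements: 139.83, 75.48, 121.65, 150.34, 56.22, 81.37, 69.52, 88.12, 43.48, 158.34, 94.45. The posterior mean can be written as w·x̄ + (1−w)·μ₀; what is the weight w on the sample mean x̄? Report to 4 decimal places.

0.9327

For Normal data with known variance σ², a Normal(μ₀, σ₀²) prior on μ is conjugate. Posterior precision = 1/σ₀² + n/σ²; posterior mean is the precision-weighted average of μ₀ and x̄.
σ₀² = 43.66² = 1906.1956, σ² = 38.90² = 1513.21. Prior precision 1/σ₀² = 1/1906.1956; data precision n/σ² = 11/1513.21.
w = (n/σ²)/(1/σ₀² + n/σ²) = n·σ₀²/(σ² + n·σ₀²) = 11·1906.1956/(1513.21 + 11·1906.1956) = 20968.1516/22481.3616 = 0.9327.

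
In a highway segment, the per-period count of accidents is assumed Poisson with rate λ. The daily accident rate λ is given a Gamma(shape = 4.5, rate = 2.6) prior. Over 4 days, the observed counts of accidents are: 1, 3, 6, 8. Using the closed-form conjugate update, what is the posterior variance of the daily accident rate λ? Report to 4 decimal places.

0.5165

With a Gamma(shape α, rate β) prior, the Poisson likelihood is conjugate: the posterior is Gamma(α + ΣXᵢ, β + n).
Sum of counts S = 18 over n = 4 days.
Posterior: Gamma(α+S, β+n) = Gamma(4.5+18, 2.6+4) = Gamma(22.5, 6.6).
Var = α/β² = 22.5/6.6² = 0.5165.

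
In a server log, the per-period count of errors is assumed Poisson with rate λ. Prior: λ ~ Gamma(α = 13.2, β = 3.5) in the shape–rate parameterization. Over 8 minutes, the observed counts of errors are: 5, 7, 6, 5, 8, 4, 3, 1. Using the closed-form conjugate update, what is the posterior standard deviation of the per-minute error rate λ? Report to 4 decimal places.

0.6283

With a Gamma(shape α, rate β) prior, the Poisson likelihood is conjugate: the posterior is Gamma(α + ΣXᵢ, β + n).
Sum of counts S = 39 over n = 8 minutes.
Posterior: Gamma(α+S, β+n) = Gamma(13.2+39, 3.5+8) = Gamma(52.2, 11.5).
SD = √α/β = √52.2/11.5 = 0.6283.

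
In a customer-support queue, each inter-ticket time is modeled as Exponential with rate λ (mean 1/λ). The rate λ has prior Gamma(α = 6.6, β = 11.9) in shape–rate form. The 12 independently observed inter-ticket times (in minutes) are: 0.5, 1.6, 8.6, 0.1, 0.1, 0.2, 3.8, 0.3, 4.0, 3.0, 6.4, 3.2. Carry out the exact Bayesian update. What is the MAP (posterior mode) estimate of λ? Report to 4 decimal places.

With a Gamma(shape α, rate β) prior on the exponential rate λ, the posterior after n observations with total T = Σxᵢ is Gamma(α+n, β+T).
Sum of observations T = 31.8 minutes; n = 12.
Posterior: Gamma(6.6+12, 11.9+31.8) = Gamma(18.6, 43.7).
Mode = (α−1)/β = 0.4027.

0.4027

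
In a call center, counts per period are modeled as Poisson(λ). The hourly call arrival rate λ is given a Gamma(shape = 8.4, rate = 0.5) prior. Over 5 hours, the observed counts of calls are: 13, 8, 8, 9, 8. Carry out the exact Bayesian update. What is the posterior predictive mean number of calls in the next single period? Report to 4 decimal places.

With a Gamma(shape α, rate β) prior, the Poisson likelihood is conjugate: the posterior is Gamma(α + ΣXᵢ, β + n).
Sum of counts S = 46 over n = 5 hours.
Posterior: Gamma(α+S, β+n) = Gamma(8.4+46, 0.5+5) = Gamma(54.4, 5.5).
The predictive distribution for one future period is NegBinom with mean α/β = 9.8909.

9.8909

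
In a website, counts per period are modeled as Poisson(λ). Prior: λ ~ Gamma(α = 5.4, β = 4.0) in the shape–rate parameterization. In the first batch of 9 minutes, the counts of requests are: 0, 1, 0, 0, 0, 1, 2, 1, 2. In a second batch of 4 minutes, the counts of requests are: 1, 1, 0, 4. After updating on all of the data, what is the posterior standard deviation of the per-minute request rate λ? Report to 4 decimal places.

0.2523

With a Gamma(shape α, rate β) prior, the Poisson likelihood is conjugate: the posterior is Gamma(α + ΣXᵢ, β + n).
Batch 1: sum of counts S = 7 over n = 9 minutes.
After batch 1: Gamma(α+S, β+n) = Gamma(5.4+7, 4.0+9) = Gamma(12.4, 13.0).
Batch 2: sum of counts S = 6 over n = 4 minutes.
After batch 2: Gamma(α+S, β+n) = Gamma(12.4+6, 13.0+4) = Gamma(18.4, 17.0).
SD = √α/β = √18.4/17.0 = 0.2523.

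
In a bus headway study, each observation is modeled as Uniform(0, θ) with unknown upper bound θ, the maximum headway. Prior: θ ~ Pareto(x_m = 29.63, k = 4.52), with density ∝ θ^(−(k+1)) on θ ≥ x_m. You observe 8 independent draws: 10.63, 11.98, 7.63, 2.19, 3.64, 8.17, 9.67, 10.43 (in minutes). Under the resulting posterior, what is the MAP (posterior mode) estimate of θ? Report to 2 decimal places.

A Pareto(scale x_m, shape k) prior on the upper bound θ of Uniform(0, θ) is conjugate: posterior is Pareto(max(x_m, max xᵢ), k + n).
Sample maximum = 11.98; prior scale x_m = 29.63 → posterior scale = max = 29.63.
Posterior shape = 4.52 + 8 = 12.52.
The Pareto density is decreasing on [x_m, ∞), so the mode is x_m = 29.63.

29.63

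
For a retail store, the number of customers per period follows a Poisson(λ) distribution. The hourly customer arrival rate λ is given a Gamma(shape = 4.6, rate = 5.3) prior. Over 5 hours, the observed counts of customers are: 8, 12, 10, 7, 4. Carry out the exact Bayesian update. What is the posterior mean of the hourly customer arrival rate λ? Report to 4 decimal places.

4.4272

With a Gamma(shape α, rate β) prior, the Poisson likelihood is conjugate: the posterior is Gamma(α + ΣXᵢ, β + n).
Sum of counts S = 41 over n = 5 hours.
Posterior: Gamma(α+S, β+n) = Gamma(4.6+41, 5.3+5) = Gamma(45.6, 10.3).
Posterior mean = α/β = 45.6/10.3 = 4.4272.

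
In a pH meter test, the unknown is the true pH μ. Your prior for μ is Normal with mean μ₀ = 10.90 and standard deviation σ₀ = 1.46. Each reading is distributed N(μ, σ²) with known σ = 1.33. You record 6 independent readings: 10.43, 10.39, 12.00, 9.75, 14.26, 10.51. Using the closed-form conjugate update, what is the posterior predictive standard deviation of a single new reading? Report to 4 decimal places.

For Normal data with known variance σ², a Normal(μ₀, σ₀²) prior on μ is conjugate. Posterior precision = 1/σ₀² + n/σ²; posterior mean is the precision-weighted average of μ₀ and x̄.
σ₀² = 1.46² = 2.1316, σ² = 1.33² = 1.7689; σ² + n·σ₀² = 1.7689 + 6·2.1316 = 14.5585.
Posterior precision = 1/σ₀² + n/σ² = 1/2.1316 + 6/1.7689 = (σ² + n·σ₀²)/(σ₀²σ²) = 14.5585/(2.1316·1.7689); posterior variance σₙ² = σ₀²σ²/(σ² + n·σ₀²) = 2.1316·1.7689/14.5585 = 0.258996.
Predictive variance for one new observation = σₙ² + σ² = 2.1316·1.7689/14.5585 + 1.7689 = σ²·(σ₀² + 14.5585)/14.5585 = 1.7689·16.6901/14.5585 = 2.027896; SD = √(1.7689·16.6901/14.5585) = 1.4240.

1.4240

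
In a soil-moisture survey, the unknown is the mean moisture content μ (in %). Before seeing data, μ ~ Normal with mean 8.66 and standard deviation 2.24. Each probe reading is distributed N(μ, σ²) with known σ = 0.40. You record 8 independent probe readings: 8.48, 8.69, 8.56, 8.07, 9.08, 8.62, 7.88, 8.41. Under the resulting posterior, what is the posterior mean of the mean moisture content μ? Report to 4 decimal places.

8.4745

For Normal data with known variance σ², a Normal(μ₀, σ₀²) prior on μ is conjugate. Posterior precision = 1/σ₀² + n/σ²; posterior mean is the precision-weighted average of μ₀ and x̄.
Σxᵢ = 8.48 + 8.69 + 8.56 + 8.07 + 9.08 + 8.62 + 7.88 + 8.41 = 67.79, so n·x̄ = 67.79.
σ₀² = 2.24² = 5.0176, σ² = 0.40² = 0.16; σ² + n·σ₀² = 0.16 + 8·5.0176 = 40.3008.
Posterior mean = (μ₀/σ₀² + n·x̄/σ²)/(1/σ₀² + n/σ²) = (σ²·μ₀ + σ₀²·n·x̄)/(σ² + n·σ₀²) = (0.16·8.66 + 5.0176·67.79)/40.3008 = 341.528704/40.3008 = 8.4745.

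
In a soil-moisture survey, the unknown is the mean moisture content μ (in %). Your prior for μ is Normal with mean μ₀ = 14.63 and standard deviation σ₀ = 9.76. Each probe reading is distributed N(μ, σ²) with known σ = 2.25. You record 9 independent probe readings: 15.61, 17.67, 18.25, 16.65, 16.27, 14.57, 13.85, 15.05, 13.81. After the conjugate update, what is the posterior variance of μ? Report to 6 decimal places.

For Normal data with known variance σ², a Normal(μ₀, σ₀²) prior on μ is conjugate. Posterior precision = 1/σ₀² + n/σ²; posterior mean is the precision-weighted average of μ₀ and x̄.
σ₀² = 9.76² = 95.2576, σ² = 2.25² = 5.0625; σ² + n·σ₀² = 5.0625 + 9·95.2576 = 862.3809.
Posterior precision = 1/σ₀² + n/σ² = 1/95.2576 + 9/5.0625 = (σ² + n·σ₀²)/(σ₀²σ²) = 862.3809/(95.2576·5.0625); posterior variance σₙ² = σ₀²σ²/(σ² + n·σ₀²) = 95.2576·5.0625/862.3809 = 0.559198.

0.559198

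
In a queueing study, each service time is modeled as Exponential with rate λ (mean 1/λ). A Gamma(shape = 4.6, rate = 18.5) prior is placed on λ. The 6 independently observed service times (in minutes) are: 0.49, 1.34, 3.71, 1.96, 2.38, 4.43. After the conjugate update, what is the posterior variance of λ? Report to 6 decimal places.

0.009847

With a Gamma(shape α, rate β) prior on the exponential rate λ, the posterior after n observations with total T = Σxᵢ is Gamma(α+n, β+T).
Sum of observations T = 14.31 minutes; n = 6.
Posterior: Gamma(4.6+6, 18.5+14.31) = Gamma(10.6, 32.81).
Var = α/β² = 0.009847.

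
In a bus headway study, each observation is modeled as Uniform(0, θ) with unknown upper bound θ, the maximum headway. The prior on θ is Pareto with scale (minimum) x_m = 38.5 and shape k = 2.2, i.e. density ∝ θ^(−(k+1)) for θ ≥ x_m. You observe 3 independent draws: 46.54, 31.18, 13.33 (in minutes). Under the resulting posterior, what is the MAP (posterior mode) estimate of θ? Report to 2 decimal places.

A Pareto(scale x_m, shape k) prior on the upper bound θ of Uniform(0, θ) is conjugate: posterior is Pareto(max(x_m, max xᵢ), k + n).
Sample maximum = 46.54; prior scale x_m = 38.5 → posterior scale = max = 46.54.
Posterior shape = 2.2 + 3 = 5.2.
The Pareto density is decreasing on [x_m, ∞), so the mode is x_m = 46.54.

46.54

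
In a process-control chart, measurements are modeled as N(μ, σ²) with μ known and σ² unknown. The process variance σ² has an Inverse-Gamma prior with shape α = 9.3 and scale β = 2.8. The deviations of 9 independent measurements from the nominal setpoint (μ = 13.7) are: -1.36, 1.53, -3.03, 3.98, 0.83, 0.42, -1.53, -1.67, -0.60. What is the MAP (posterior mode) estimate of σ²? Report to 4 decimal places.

With known mean μ and an Inverse-Gamma(α, β) prior on σ², the Normal likelihood is conjugate: posterior is Inv-Gamma(α + n/2, β + Σ(xᵢ−μ)²/2).
Σ(xᵢ−μ)² = (-1.36)² + (1.53)² + (-3.03)² + (3.98)² + (0.83)² + (0.42)² + (-1.53)² + (-1.67)² + (-0.60)² = 35.5669.
Posterior: Inv-Gamma(9.3 + 9/2, 2.8 + 35.5669/2) = Inv-Gamma(13.80, 20.58345).
Mode = β/(α+1) = 20.58345/14.80 = 1.3908.

1.3908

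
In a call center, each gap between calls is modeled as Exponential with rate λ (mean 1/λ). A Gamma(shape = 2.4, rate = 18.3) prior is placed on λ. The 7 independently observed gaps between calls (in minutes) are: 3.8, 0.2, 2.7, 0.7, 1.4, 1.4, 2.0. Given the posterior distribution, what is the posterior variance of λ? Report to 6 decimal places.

With a Gamma(shape α, rate β) prior on the exponential rate λ, the posterior after n observations with total T = Σxᵢ is Gamma(α+n, β+T).
Sum of observations T = 12.2 minutes; n = 7.
Posterior: Gamma(2.4+7, 18.3+12.2) = Gamma(9.4, 30.5).
Var = α/β² = 0.010105.

0.010105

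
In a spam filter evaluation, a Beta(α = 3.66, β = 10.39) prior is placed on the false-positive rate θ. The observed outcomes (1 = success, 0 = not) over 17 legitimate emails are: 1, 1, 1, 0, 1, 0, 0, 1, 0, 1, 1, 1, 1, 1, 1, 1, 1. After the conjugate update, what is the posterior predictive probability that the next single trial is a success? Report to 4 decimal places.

0.5366

The Beta prior is conjugate to a Binomial/Bernoulli likelihood; the update adds successes to α and failures to β.
Posterior: Beta(α+k, β+n−k) = Beta(3.66+13, 10.39+4) = Beta(16.66, 14.39).
For a single future Bernoulli trial, P(success | data) = α/(α+β) = 0.5366.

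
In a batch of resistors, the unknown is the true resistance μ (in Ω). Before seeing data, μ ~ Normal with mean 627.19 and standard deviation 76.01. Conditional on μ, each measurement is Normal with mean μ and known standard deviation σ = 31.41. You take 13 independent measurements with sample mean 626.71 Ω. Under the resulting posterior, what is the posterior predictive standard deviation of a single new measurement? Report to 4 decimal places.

For Normal data with known variance σ², a Normal(μ₀, σ₀²) prior on μ is conjugate. Posterior precision = 1/σ₀² + n/σ²; posterior mean is the precision-weighted average of μ₀ and x̄.
σ₀² = 76.01² = 5777.5201, σ² = 31.41² = 986.5881; σ² + n·σ₀² = 986.5881 + 13·5777.5201 = 76094.3494.
Posterior precision = 1/σ₀² + n/σ² = 1/5777.5201 + 13/986.5881 = (σ² + n·σ₀²)/(σ₀²σ²) = 76094.3494/(5777.5201·986.5881); posterior variance σₙ² = σ₀²σ²/(σ² + n·σ₀²) = 5777.5201·986.5881/76094.3494 = 74.907436.
Predictive variance for one new observation = σₙ² + σ² = 5777.5201·986.5881/76094.3494 + 986.5881 = σ²·(σ₀² + 76094.3494)/76094.3494 = 986.5881·81871.8695/76094.3494 = 1061.495536; SD = √(986.5881·81871.8695/76094.3494) = 32.5806.

32.5806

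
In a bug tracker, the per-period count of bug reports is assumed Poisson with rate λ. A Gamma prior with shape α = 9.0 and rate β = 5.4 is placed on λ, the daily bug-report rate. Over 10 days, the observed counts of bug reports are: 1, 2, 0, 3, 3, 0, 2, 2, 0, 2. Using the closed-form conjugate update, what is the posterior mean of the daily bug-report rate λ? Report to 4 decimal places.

1.5584

With a Gamma(shape α, rate β) prior, the Poisson likelihood is conjugate: the posterior is Gamma(α + ΣXᵢ, β + n).
Sum of counts S = 15 over n = 10 days.
Posterior: Gamma(α+S, β+n) = Gamma(9.0+15, 5.4+10) = Gamma(24.0, 15.4).
Posterior mean = α/β = 24.0/15.4 = 1.5584.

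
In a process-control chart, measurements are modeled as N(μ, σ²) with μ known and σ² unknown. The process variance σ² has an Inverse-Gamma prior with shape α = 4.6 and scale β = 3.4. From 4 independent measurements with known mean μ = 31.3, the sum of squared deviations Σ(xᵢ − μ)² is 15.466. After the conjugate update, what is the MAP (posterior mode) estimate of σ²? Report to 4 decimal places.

1.4649

With known mean μ and an Inverse-Gamma(α, β) prior on σ², the Normal likelihood is conjugate: posterior is Inv-Gamma(α + n/2, β + Σ(xᵢ−μ)²/2).
Posterior: Inv-Gamma(4.6 + 4/2, 3.4 + 15.466/2) = Inv-Gamma(6.60, 11.1330).
Mode = β/(α+1) = 11.1330/7.60 = 1.4649.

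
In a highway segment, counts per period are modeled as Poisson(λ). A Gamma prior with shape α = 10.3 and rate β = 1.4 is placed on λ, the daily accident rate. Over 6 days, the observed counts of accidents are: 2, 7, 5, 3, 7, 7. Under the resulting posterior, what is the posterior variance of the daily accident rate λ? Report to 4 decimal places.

0.7542

With a Gamma(shape α, rate β) prior, the Poisson likelihood is conjugate: the posterior is Gamma(α + ΣXᵢ, β + n).
Sum of counts S = 31 over n = 6 days.
Posterior: Gamma(α+S, β+n) = Gamma(10.3+31, 1.4+6) = Gamma(41.3, 7.4).
Var = α/β² = 41.3/7.4² = 0.7542.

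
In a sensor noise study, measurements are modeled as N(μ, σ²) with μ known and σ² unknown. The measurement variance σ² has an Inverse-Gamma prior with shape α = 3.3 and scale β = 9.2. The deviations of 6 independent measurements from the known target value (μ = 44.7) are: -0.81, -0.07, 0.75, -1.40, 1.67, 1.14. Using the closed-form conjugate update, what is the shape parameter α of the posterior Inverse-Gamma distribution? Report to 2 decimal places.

With known mean μ and an Inverse-Gamma(α, β) prior on σ², the Normal likelihood is conjugate: posterior is Inv-Gamma(α + n/2, β + Σ(xᵢ−μ)²/2).
Σ(xᵢ−μ)² = (-0.81)² + (-0.07)² + (0.75)² + (-1.40)² + (1.67)² + (1.14)² = 7.2720.
Posterior: Inv-Gamma(3.3 + 6/2, 9.2 + 7.2720/2) = Inv-Gamma(6.30, 12.83600).
Posterior α = 6.30.

6.30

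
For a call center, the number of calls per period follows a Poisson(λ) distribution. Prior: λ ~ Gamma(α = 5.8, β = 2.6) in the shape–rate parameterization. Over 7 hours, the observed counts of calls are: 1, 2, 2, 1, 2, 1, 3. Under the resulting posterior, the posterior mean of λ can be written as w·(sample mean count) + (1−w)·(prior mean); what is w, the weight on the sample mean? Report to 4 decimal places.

With a Gamma(shape α, rate β) prior, the Poisson likelihood is conjugate: the posterior is Gamma(α + ΣXᵢ, β + n).
Posterior mean = (α₀+S)/(β₀+n) = [n/(β₀+n)]·(S/n) + [β₀/(β₀+n)]·(α₀/β₀), so only n and β₀ enter the weight.
Weight on data w = n/(β₀+n) = 7/(2.6+7) = 7/9.6 = 0.7292.

0.7292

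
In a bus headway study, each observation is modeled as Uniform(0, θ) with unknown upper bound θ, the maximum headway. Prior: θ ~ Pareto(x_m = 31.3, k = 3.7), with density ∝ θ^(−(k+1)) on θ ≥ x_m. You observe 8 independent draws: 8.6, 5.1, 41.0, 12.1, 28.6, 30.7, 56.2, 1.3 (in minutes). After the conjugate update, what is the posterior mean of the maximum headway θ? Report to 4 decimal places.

A Pareto(scale x_m, shape k) prior on the upper bound θ of Uniform(0, θ) is conjugate: posterior is Pareto(max(x_m, max xᵢ), k + n).
Sample maximum = 56.2; prior scale x_m = 31.3 → posterior scale = max = 56.2.
Posterior shape = 3.7 + 8 = 11.7.
E[θ|data] = k·x_m/(k−1) = 11.7·56.2/10.7 = 61.4523.

61.4523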